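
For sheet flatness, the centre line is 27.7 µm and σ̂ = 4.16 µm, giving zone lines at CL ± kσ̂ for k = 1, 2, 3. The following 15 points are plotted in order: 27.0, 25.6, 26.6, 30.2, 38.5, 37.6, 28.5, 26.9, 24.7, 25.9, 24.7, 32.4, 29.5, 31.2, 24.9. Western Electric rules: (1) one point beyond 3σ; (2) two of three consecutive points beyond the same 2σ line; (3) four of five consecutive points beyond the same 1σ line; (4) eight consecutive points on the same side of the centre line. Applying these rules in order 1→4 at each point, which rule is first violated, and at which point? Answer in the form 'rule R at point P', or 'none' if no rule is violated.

Zone of each point (C = within 1σ̂, B = 1σ̂–2σ̂, A = 2σ̂–3σ̂, * = beyond 3σ̂; sign = side of CL): 1:-C, 2:-C, 3:-C, 4:+C, 5:+A, 6:+A, 7:+C, 8:-C, 9:-C, 10:-C, 11:-C, 12:+B, 13:+C, 14:+C, 15:-C
Rule 2 (two of three consecutive points beyond the same 2σ limit) is satisfied at point 6.

rule 2 at point 6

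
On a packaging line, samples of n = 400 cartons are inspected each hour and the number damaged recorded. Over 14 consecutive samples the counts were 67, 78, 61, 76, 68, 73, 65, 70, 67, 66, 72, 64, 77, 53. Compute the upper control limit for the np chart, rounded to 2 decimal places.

p̄ = Σdᵢ / (k·n) = 957 / (14 × 400) = 0.17089
UCL = np̄ + 3·√(np̄(1−p̄)) = 68.3571 + 3 × √(68.3571×0.82911) = 68.3571 + 3 × 7.5283 = 90.9421

90.94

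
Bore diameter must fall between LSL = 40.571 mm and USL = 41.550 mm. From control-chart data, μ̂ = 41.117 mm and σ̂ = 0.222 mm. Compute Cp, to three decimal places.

0.735

Cp = (USL − LSL) / (6σ̂) = (41.550 − 40.571) / (6 × 0.222) = 0.9790 / 1.3320 = 0.7350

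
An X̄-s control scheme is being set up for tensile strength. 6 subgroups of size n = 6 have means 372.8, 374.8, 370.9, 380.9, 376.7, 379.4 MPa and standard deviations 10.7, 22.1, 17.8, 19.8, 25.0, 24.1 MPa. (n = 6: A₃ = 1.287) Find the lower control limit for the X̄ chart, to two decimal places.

350.28

X̄̄ = (372.8 + 374.8 + 370.9 + 380.9 + 376.7 + 379.4) / 6 = 375.9167
s̄ = (10.7 + 22.1 + 17.8 + 19.8 + 25.0 + 24.1) / 6 = 19.9167
LCL = X̄̄ − A₃·s̄ = 375.9167 − 1.287 × 19.9167 = 350.2839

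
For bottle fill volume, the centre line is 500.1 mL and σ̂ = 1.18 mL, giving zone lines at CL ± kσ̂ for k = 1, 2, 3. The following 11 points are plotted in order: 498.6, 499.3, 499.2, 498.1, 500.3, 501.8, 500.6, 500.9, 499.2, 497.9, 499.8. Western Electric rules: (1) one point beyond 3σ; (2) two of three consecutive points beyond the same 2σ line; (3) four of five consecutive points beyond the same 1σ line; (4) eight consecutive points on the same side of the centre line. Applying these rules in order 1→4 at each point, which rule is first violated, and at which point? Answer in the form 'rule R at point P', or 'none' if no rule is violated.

none

Zone of each point (C = within 1σ̂, B = 1σ̂–2σ̂, A = 2σ̂–3σ̂, * = beyond 3σ̂; sign = side of CL): 1:-B, 2:-C, 3:-C, 4:-B, 5:+C, 6:+B, 7:+C, 8:+C, 9:-C, 10:-B, 11:-C
No rule fires across all 11 points.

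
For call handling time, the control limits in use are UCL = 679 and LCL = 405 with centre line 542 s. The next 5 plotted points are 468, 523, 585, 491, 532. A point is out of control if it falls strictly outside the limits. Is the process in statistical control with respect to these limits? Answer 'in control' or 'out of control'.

in control

All 5 points lie within [405, 679].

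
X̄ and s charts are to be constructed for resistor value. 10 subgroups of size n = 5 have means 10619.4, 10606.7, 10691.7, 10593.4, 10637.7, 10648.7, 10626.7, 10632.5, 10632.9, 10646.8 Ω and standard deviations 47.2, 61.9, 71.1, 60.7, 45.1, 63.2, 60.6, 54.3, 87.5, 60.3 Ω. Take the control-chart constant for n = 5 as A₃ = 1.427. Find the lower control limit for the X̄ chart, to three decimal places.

10546.332

X̄̄ = (10619.4 + 10606.7 + 10691.7 + 10593.4 + 10637.7 + 10648.7 + 10626.7 + 10632.5 + 10632.9 + 10646.8) / 10 = 10633.6500
s̄ = (47.2 + 61.9 + 71.1 + 60.7 + 45.1 + 63.2 + 60.6 + 54.3 + 87.5 + 60.3) / 10 = 61.1900
LCL = X̄̄ − A₃·s̄ = 10633.6500 − 1.427 × 61.1900 = 10546.3319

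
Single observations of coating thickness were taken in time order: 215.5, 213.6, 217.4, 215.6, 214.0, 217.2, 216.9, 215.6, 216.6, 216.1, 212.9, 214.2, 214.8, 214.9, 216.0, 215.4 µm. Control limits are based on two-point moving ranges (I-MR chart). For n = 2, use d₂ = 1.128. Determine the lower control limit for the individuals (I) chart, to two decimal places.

X̄ = (215.5 + 213.6 + 217.4 + 215.6 + 214.0 + 217.2 + 216.9 + 215.6 + 216.6 + 216.1 + 212.9 + 214.2 + 214.8 + 214.9 + 216.0 + 215.4) / 16 = 215.4187
Moving ranges: 1.9, 3.8, 1.8, 1.6, 3.2, 0.3, 1.3, 1.0, 0.5, 3.2, 1.3, 0.6, 0.1, 1.1, 0.6; M̄R̄ = 22.3000 / 15 = 1.4867
LCL = X̄ − 3·M̄R̄/d₂ = 215.4187 − 3 × 1.4867 / 1.128 = 211.4648

211.46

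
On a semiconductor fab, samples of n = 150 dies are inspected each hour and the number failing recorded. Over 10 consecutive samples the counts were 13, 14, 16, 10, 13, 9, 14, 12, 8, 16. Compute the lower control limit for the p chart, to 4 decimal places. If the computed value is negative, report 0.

0.0156

p̄ = Σdᵢ / (k·n) = 125 / (10 × 150) = 0.08333
LCL = p̄ − 3·√(p̄(1−p̄)/n) = 0.08333 − 3 × 0.02257 = 0.01563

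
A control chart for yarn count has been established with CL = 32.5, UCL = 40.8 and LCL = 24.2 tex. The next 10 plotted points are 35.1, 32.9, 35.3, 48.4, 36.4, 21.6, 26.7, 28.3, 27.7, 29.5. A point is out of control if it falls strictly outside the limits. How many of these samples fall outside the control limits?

Compare each point to [24.2, 40.8]: sample 4 = 48.4 > UCL; sample 6 = 21.6 < LCL.

2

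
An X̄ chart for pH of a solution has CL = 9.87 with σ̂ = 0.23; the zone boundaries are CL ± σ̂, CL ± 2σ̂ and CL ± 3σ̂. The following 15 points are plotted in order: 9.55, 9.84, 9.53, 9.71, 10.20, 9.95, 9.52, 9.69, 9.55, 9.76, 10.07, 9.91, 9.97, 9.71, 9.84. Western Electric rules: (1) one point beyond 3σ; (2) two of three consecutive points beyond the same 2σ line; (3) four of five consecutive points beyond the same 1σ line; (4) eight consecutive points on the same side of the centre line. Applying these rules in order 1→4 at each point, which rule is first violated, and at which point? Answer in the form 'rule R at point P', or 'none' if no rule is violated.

none

Zone of each point (C = within 1σ̂, B = 1σ̂–2σ̂, A = 2σ̂–3σ̂, * = beyond 3σ̂; sign = side of CL): 1:-B, 2:-C, 3:-B, 4:-C, 5:+B, 6:+C, 7:-B, 8:-C, 9:-B, 10:-C, 11:+C, 12:+C, 13:+C, 14:-C, 15:-C
No rule fires across all 15 points.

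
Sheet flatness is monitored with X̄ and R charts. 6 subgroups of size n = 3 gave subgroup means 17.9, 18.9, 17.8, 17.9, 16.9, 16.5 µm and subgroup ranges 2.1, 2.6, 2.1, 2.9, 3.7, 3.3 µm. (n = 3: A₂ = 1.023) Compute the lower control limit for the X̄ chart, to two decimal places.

14.80

X̄̄ = (17.9 + 18.9 + 17.8 + 17.9 + 16.9 + 16.5) / 6 = 105.9000 / 6 = 17.6500
R̄ = (2.1 + 2.6 + 2.1 + 2.9 + 3.7 + 3.3) / 6 = 16.7000 / 6 = 2.7833
LCL = X̄̄ − A₂·R̄ = 17.6500 − 1.023 × 2.7833 = 14.8026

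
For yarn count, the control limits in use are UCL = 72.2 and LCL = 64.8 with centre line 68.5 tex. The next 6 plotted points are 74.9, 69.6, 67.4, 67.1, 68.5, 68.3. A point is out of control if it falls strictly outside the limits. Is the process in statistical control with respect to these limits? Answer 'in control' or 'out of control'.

out of control

Compare each point to [64.8, 72.2]: sample 1 = 74.9 > UCL.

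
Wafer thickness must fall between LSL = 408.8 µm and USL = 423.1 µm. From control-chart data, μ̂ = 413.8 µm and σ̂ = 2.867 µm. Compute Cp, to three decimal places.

0.831

Cp = (USL − LSL) / (6σ̂) = (423.1 − 408.8) / (6 × 2.867) = 14.3000 / 17.2020 = 0.8313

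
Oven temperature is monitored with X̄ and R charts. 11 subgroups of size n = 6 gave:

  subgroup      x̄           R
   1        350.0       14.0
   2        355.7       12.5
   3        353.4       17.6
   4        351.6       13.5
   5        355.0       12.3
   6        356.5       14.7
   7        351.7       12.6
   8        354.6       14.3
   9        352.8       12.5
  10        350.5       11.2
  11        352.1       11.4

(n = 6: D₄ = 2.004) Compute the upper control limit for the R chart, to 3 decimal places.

R̄ = (14.0 + 12.5 + 17.6 + 13.5 + 12.3 + 14.7 + 12.6 + 14.3 + 12.5 + 11.2 + 11.4) / 11 = 146.6000 / 11 = 13.3273
UCL_R = D₄·R̄ = 2.004 × 13.3273 = 26.7079

26.708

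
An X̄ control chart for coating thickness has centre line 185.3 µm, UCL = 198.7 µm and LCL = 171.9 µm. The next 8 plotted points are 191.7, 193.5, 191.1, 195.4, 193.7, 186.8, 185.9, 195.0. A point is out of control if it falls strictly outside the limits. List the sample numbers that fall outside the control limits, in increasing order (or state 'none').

none

All 8 points lie within [171.9, 198.7].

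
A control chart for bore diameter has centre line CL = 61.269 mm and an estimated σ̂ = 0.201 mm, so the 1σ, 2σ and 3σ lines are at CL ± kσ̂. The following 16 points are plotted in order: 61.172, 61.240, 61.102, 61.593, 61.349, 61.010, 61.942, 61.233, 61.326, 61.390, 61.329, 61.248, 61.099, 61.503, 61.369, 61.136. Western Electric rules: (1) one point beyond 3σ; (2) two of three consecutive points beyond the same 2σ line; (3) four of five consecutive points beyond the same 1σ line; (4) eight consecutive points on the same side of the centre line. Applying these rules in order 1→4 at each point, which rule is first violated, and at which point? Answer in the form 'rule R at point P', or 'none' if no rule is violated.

Zone of each point (C = within 1σ̂, B = 1σ̂–2σ̂, A = 2σ̂–3σ̂, * = beyond 3σ̂; sign = side of CL): 1:-C, 2:-C, 3:-C, 4:+B, 5:+C, 6:-B, 7:+*, 8:-C, 9:+C, 10:+C, 11:+C, 12:-C, 13:-C, 14:+B, 15:+C, 16:-C
Rule 1 (one point beyond the 3σ limits) is satisfied at point 7.

rule 1 at point 7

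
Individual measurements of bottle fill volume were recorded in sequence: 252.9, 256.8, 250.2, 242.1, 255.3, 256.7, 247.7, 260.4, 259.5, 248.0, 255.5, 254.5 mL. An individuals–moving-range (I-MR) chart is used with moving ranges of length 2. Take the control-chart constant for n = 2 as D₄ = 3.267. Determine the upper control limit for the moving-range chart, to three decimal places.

Moving ranges: 3.9, 6.6, 8.1, 13.2, 1.4, 9.0, 12.7, 0.9, 11.5, 7.5, 1.0; M̄R̄ = 75.8000 / 11 = 6.8909
UCL_MR = D₄·M̄R̄ = 3.267 × 6.8909 = 22.5126

22.513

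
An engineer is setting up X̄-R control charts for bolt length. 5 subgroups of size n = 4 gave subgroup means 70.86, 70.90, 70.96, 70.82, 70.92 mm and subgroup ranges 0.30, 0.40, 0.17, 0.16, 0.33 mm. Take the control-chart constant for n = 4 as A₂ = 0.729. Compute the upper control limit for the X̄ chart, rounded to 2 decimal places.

71.09

X̄̄ = (70.86 + 70.90 + 70.96 + 70.82 + 70.92) / 5 = 354.4600 / 5 = 70.8920
R̄ = (0.30 + 0.40 + 0.17 + 0.16 + 0.33) / 5 = 1.3600 / 5 = 0.2720
UCL = X̄̄ + A₂·R̄ = 70.8920 + 0.729 × 0.2720 = 71.0903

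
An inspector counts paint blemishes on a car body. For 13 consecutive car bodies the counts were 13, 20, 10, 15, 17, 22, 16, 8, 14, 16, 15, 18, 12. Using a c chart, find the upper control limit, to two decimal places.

c̄ = (13 + 20 + 10 + 15 + 17 + 22 + 16 + 8 + 14 + 16 + 15 + 18 + 12) / 13 = 196 / 13 = 15.0769
UCL = c̄ + 3√c̄ = 15.0769 + 3 × √15.0769 = 15.0769 + 3 × 3.8829 = 26.7256

26.73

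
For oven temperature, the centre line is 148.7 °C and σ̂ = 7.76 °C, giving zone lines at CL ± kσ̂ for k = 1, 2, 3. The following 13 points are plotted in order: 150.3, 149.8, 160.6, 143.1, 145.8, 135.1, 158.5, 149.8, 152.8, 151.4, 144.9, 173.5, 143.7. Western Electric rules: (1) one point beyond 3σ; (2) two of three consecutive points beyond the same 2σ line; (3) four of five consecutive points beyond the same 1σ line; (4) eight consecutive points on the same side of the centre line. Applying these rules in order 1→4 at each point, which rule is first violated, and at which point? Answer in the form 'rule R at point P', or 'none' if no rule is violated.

Zone of each point (C = within 1σ̂, B = 1σ̂–2σ̂, A = 2σ̂–3σ̂, * = beyond 3σ̂; sign = side of CL): 1:+C, 2:+C, 3:+B, 4:-C, 5:-C, 6:-B, 7:+B, 8:+C, 9:+C, 10:+C, 11:-C, 12:+*, 13:-C
Rule 1 (one point beyond the 3σ limits) is satisfied at point 12.

rule 1 at point 12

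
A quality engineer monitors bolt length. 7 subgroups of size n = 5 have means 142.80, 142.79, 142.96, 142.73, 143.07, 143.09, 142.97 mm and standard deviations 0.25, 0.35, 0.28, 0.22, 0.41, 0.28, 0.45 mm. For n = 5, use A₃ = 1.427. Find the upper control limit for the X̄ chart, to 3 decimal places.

143.372

X̄̄ = (142.80 + 142.79 + 142.96 + 142.73 + 143.07 + 143.09 + 142.97) / 7 = 142.9157
s̄ = (0.25 + 0.35 + 0.28 + 0.22 + 0.41 + 0.28 + 0.45) / 7 = 0.3200
UCL = X̄̄ + A₃·s̄ = 142.9157 + 1.427 × 0.3200 = 143.3724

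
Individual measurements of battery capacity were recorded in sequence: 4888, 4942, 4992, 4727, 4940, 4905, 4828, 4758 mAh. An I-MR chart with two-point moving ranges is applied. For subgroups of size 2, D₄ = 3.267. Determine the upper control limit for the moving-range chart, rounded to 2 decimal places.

356.57

Moving ranges: 54, 50, 265, 213, 35, 77, 70; M̄R̄ = 764.0000 / 7 = 109.1429
UCL_MR = D₄·M̄R̄ = 3.267 × 109.1429 = 356.5697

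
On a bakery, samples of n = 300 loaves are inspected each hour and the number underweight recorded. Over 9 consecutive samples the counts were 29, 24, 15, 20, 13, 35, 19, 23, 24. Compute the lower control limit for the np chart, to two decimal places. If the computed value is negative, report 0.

p̄ = Σdᵢ / (k·n) = 202 / (9 × 300) = 0.07481
LCL = np̄ − 3·√(np̄(1−p̄)) = 22.4444 − 3 × 4.5569 = 8.7738

8.77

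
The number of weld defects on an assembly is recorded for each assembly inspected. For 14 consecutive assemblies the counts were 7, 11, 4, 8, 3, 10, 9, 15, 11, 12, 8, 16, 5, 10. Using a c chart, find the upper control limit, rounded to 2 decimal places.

18.32

c̄ = (7 + 11 + 4 + 8 + 3 + 10 + 9 + 15 + 11 + 12 + 8 + 16 + 5 + 10) / 14 = 129 / 14 = 9.2143
UCL = c̄ + 3√c̄ = 9.2143 + 3 × √9.2143 = 9.2143 + 3 × 3.0355 = 18.3208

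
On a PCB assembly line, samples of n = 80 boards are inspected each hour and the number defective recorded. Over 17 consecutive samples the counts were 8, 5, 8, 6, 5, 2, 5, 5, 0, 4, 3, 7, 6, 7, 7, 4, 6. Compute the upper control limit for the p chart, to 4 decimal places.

p̄ = Σdᵢ / (k·n) = 88 / (17 × 80) = 0.06471
UCL = p̄ + 3·√(p̄(1−p̄)/n) = 0.06471 + 3 × √(0.06471×0.93529/80) = 0.06471 + 3 × 0.02750 = 0.14722

0.1472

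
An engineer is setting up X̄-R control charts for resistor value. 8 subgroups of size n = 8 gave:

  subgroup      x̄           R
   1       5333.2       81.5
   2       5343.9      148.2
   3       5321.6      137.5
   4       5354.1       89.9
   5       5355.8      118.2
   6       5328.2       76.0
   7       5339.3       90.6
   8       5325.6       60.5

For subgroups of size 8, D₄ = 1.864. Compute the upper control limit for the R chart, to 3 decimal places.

R̄ = (81.5 + 148.2 + 137.5 + 89.9 + 118.2 + 76.0 + 90.6 + 60.5) / 8 = 802.4000 / 8 = 100.3000
UCL_R = D₄·R̄ = 1.864 × 100.3000 = 186.9592

186.959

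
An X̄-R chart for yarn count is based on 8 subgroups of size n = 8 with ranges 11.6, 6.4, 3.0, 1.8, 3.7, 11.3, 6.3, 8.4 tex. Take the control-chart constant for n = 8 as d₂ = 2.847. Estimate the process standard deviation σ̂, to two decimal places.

R̄ = (11.6 + 6.4 + 3.0 + 1.8 + 3.7 + 11.3 + 6.3 + 8.4) / 8 = 6.5625
σ̂ = R̄ / d₂ = 6.5625 / 2.847 = 2.3051

2.31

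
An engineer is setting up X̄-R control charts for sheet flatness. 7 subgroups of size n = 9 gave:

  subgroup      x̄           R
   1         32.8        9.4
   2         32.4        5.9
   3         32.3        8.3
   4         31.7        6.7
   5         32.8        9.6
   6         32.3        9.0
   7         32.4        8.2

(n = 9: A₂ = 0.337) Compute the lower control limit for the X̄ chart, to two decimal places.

29.64

X̄̄ = (32.8 + 32.4 + 32.3 + 31.7 + 32.8 + 32.3 + 32.4) / 7 = 226.7000 / 7 = 32.3857
R̄ = (9.4 + 5.9 + 8.3 + 6.7 + 9.6 + 9.0 + 8.2) / 7 = 57.1000 / 7 = 8.1571
LCL = X̄̄ − A₂·R̄ = 32.3857 − 0.337 × 8.1571 = 29.6368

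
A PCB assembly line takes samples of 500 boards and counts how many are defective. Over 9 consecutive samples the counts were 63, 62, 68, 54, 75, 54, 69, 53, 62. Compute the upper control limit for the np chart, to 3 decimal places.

p̄ = Σdᵢ / (k·n) = 560 / (9 × 500) = 0.12444
UCL = np̄ + 3·√(np̄(1−p̄)) = 62.2222 + 3 × √(62.2222×0.87556) = 62.2222 + 3 × 7.3810 = 84.3652

84.365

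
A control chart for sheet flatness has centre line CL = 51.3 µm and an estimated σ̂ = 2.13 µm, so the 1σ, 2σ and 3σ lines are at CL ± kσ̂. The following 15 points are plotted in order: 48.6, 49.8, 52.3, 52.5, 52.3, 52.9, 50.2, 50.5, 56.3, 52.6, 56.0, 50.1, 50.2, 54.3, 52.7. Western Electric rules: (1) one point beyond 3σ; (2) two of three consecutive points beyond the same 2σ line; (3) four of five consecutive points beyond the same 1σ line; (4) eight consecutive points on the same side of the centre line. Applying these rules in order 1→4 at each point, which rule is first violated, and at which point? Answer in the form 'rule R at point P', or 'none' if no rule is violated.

Zone of each point (C = within 1σ̂, B = 1σ̂–2σ̂, A = 2σ̂–3σ̂, * = beyond 3σ̂; sign = side of CL): 1:-B, 2:-C, 3:+C, 4:+C, 5:+C, 6:+C, 7:-C, 8:-C, 9:+A, 10:+C, 11:+A, 12:-C, 13:-C, 14:+B, 15:+C
Rule 2 (two of three consecutive points beyond the same 2σ limit) is satisfied at point 11.

rule 2 at point 11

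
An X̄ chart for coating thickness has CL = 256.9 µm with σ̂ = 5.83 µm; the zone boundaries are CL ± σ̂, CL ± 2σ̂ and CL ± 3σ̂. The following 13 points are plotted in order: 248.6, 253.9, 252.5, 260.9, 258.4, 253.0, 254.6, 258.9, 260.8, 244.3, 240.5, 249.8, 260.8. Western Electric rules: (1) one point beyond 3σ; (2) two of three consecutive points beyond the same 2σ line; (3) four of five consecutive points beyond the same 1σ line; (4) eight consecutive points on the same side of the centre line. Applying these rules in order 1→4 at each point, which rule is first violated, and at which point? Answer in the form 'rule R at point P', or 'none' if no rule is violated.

Zone of each point (C = within 1σ̂, B = 1σ̂–2σ̂, A = 2σ̂–3σ̂, * = beyond 3σ̂; sign = side of CL): 1:-B, 2:-C, 3:-C, 4:+C, 5:+C, 6:-C, 7:-C, 8:+C, 9:+C, 10:-A, 11:-A, 12:-B, 13:+C
Rule 2 (two of three consecutive points beyond the same 2σ limit) is satisfied at point 11.

rule 2 at point 11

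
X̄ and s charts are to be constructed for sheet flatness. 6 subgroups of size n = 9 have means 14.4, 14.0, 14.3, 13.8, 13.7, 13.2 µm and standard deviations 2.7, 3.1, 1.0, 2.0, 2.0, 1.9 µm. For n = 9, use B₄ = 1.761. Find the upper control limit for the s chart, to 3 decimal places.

3.727

s̄ = (2.7 + 3.1 + 1.0 + 2.0 + 2.0 + 1.9) / 6 = 2.1167
UCL_s = B₄·s̄ = 1.761 × 2.1167 = 3.7274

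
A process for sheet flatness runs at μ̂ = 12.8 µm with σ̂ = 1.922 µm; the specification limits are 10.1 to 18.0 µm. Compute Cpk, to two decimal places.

0.47

Cpu = (USL − μ̂) / (3σ̂) = (18.0 − 12.8) / (3 × 1.922) = 0.9018; Cpl = (μ̂ − LSL) / (3σ̂) = (12.8 − 10.1) / (3 × 1.922) = 0.4683; Cpk = min(Cpu, Cpl) = 0.4683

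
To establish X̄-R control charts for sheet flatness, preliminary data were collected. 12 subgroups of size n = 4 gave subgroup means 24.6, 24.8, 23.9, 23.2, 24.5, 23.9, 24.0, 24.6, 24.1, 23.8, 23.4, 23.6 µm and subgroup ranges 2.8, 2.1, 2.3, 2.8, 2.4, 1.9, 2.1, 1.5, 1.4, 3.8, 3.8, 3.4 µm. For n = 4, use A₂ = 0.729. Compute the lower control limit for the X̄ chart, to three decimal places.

22.193

X̄̄ = (24.6 + 24.8 + 23.9 + 23.2 + 24.5 + 23.9 + 24.0 + 24.6 + 24.1 + 23.8 + 23.4 + 23.6) / 12 = 288.4000 / 12 = 24.0333
R̄ = (2.8 + 2.1 + 2.3 + 2.8 + 2.4 + 1.9 + 2.1 + 1.5 + 1.4 + 3.8 + 3.8 + 3.4) / 12 = 30.3000 / 12 = 2.5250
LCL = X̄̄ − A₂·R̄ = 24.0333 − 0.729 × 2.5250 = 22.1926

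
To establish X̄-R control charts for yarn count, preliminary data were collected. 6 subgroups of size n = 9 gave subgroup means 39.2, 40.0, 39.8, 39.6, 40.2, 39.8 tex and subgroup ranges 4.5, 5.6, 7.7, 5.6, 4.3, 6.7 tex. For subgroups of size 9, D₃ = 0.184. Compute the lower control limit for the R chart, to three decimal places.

R̄ = (4.5 + 5.6 + 7.7 + 5.6 + 4.3 + 6.7) / 6 = 34.4000 / 6 = 5.7333
LCL_R = D₃·R̄ = 0.184 × 5.7333 = 1.0549

1.055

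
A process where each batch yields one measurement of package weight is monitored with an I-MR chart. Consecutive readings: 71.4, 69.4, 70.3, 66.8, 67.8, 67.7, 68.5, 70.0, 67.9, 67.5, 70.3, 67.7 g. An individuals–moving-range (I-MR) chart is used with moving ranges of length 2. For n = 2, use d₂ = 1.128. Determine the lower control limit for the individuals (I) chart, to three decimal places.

64.496

X̄ = (71.4 + 69.4 + 70.3 + 66.8 + 67.8 + 67.7 + 68.5 + 70.0 + 67.9 + 67.5 + 70.3 + 67.7) / 12 = 68.7750
Moving ranges: 2.0, 0.9, 3.5, 1.0, 0.1, 0.8, 1.5, 2.1, 0.4, 2.8, 2.6; M̄R̄ = 17.7000 / 11 = 1.6091
LCL = X̄ − 3·M̄R̄/d₂ = 68.7750 − 3 × 1.6091 / 1.128 = 64.4955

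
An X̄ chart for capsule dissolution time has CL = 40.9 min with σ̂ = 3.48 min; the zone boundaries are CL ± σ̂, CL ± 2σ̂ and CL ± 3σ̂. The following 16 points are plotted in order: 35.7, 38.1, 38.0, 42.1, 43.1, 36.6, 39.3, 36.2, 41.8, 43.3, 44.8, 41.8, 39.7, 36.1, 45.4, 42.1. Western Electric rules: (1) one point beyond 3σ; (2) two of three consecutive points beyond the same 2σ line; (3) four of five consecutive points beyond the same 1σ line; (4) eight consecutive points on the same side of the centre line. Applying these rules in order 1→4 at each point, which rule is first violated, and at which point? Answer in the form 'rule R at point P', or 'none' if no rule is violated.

none

Zone of each point (C = within 1σ̂, B = 1σ̂–2σ̂, A = 2σ̂–3σ̂, * = beyond 3σ̂; sign = side of CL): 1:-B, 2:-C, 3:-C, 4:+C, 5:+C, 6:-B, 7:-C, 8:-B, 9:+C, 10:+C, 11:+B, 12:+C, 13:-C, 14:-B, 15:+B, 16:+C
No rule fires across all 16 points.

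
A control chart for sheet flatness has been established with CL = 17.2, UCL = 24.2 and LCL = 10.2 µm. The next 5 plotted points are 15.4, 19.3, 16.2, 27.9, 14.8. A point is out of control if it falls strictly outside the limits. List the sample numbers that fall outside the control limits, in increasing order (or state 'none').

4

Compare each point to [10.2, 24.2]: sample 4 = 27.9 > UCL.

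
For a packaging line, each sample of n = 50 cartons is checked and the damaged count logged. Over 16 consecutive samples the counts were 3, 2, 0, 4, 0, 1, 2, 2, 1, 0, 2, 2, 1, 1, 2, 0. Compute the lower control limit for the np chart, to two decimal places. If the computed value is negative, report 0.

0.00

p̄ = Σdᵢ / (k·n) = 23 / (16 × 50) = 0.02875
LCL = np̄ − 3·√(np̄(1−p̄)) = 1.4375 − 3 × 1.1816 = -2.1073 → 0 (negative, so LCL = 0)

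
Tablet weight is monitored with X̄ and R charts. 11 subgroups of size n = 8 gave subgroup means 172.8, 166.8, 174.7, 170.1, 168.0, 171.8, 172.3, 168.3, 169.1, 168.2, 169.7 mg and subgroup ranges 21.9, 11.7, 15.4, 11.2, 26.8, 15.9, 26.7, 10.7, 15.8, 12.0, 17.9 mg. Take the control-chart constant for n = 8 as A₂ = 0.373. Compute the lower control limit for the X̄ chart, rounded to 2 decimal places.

163.86

X̄̄ = (172.8 + 166.8 + 174.7 + 170.1 + 168.0 + 171.8 + 172.3 + 168.3 + 169.1 + 168.2 + 169.7) / 11 = 1871.8000 / 11 = 170.1636
R̄ = (21.9 + 11.7 + 15.4 + 11.2 + 26.8 + 15.9 + 26.7 + 10.7 + 15.8 + 12.0 + 17.9) / 11 = 186.0000 / 11 = 16.9091
LCL = X̄̄ − A₂·R̄ = 170.1636 − 0.373 × 16.9091 = 163.8565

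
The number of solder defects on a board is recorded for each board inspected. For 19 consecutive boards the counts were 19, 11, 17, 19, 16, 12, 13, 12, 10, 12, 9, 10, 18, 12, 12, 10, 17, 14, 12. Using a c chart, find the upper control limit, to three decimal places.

24.411

c̄ = (19 + 11 + 17 + 19 + 16 + 12 + 13 + 12 + 10 + 12 + 9 + 10 + 18 + 12 + 12 + 10 + 17 + 14 + 12) / 19 = 255 / 19 = 13.4211
UCL = c̄ + 3√c̄ = 13.4211 + 3 × √13.4211 = 13.4211 + 3 × 3.6635 = 24.4115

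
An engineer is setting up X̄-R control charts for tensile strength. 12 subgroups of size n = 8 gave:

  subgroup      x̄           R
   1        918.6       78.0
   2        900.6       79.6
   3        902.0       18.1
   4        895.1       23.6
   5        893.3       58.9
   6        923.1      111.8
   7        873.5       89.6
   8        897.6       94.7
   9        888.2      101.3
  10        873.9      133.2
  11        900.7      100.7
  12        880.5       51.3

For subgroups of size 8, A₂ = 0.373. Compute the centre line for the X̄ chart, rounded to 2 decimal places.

895.59

X̄̄ = (918.6 + 900.6 + 902.0 + 895.1 + 893.3 + 923.1 + 873.5 + 897.6 + 888.2 + 873.9 + 900.7 + 880.5) / 12 = 10747.1000 / 12 = 895.5917
CL = X̄̄ = 895.5917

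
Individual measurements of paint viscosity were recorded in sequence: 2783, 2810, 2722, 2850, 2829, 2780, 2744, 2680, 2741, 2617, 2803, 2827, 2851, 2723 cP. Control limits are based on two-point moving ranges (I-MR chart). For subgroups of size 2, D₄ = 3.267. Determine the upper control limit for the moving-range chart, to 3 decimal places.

241.255

Moving ranges: 27, 88, 128, 21, 49, 36, 64, 61, 124, 186, 24, 24, 128; M̄R̄ = 960.0000 / 13 = 73.8462
UCL_MR = D₄·M̄R̄ = 3.267 × 73.8462 = 241.2554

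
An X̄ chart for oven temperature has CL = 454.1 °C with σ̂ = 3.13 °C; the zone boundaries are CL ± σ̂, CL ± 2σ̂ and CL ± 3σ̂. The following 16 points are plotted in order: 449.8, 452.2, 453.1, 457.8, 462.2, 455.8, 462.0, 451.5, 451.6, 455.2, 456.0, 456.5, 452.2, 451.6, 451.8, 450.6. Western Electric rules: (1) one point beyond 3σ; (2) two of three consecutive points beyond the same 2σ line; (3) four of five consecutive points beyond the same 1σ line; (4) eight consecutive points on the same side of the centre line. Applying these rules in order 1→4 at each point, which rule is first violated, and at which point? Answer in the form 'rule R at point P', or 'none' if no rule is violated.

Zone of each point (C = within 1σ̂, B = 1σ̂–2σ̂, A = 2σ̂–3σ̂, * = beyond 3σ̂; sign = side of CL): 1:-B, 2:-C, 3:-C, 4:+B, 5:+A, 6:+C, 7:+A, 8:-C, 9:-C, 10:+C, 11:+C, 12:+C, 13:-C, 14:-C, 15:-C, 16:-B
Rule 2 (two of three consecutive points beyond the same 2σ limit) is satisfied at point 7.

rule 2 at point 7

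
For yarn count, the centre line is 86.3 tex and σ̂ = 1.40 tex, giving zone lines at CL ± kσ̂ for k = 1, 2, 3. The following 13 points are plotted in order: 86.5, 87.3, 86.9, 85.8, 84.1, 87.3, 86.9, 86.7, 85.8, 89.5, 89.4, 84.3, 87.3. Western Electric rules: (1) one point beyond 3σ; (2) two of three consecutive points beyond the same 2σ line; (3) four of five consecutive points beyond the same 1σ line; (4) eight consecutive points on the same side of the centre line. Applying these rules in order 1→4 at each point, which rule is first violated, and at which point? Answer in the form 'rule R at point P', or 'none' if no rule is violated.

rule 2 at point 11

Zone of each point (C = within 1σ̂, B = 1σ̂–2σ̂, A = 2σ̂–3σ̂, * = beyond 3σ̂; sign = side of CL): 1:+C, 2:+C, 3:+C, 4:-C, 5:-B, 6:+C, 7:+C, 8:+C, 9:-C, 10:+A, 11:+A, 12:-B, 13:+C
Rule 2 (two of three consecutive points beyond the same 2σ limit) is satisfied at point 11.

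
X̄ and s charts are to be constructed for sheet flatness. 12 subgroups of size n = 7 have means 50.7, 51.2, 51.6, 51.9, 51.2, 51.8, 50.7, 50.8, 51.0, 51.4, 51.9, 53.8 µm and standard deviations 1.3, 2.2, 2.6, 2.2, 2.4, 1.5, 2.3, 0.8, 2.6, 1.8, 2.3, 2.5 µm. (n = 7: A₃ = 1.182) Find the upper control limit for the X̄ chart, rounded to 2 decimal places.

53.91

X̄̄ = (50.7 + 51.2 + 51.6 + 51.9 + 51.2 + 51.8 + 50.7 + 50.8 + 51.0 + 51.4 + 51.9 + 53.8) / 12 = 51.5000
s̄ = (1.3 + 2.2 + 2.6 + 2.2 + 2.4 + 1.5 + 2.3 + 0.8 + 2.6 + 1.8 + 2.3 + 2.5) / 12 = 2.0417
UCL = X̄̄ + A₃·s̄ = 51.5000 + 1.182 × 2.0417 = 53.9132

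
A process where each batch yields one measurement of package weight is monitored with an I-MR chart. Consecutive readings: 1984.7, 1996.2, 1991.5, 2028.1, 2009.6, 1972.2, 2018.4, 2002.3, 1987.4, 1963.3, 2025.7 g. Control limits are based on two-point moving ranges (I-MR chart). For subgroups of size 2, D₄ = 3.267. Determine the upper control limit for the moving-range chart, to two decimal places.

88.99

Moving ranges: 11.5, 4.7, 36.6, 18.5, 37.4, 46.2, 16.1, 14.9, 24.1, 62.4; M̄R̄ = 272.4000 / 10 = 27.2400
UCL_MR = D₄·M̄R̄ = 3.267 × 27.2400 = 88.9931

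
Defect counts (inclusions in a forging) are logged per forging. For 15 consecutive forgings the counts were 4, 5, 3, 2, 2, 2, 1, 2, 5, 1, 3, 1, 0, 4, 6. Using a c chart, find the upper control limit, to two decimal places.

7.69

c̄ = (4 + 5 + 3 + 2 + 2 + 2 + 1 + 2 + 5 + 1 + 3 + 1 + 0 + 4 + 6) / 15 = 41 / 15 = 2.7333
UCL = c̄ + 3√c̄ = 2.7333 + 3 × √2.7333 = 2.7333 + 3 × 1.6533 = 7.6932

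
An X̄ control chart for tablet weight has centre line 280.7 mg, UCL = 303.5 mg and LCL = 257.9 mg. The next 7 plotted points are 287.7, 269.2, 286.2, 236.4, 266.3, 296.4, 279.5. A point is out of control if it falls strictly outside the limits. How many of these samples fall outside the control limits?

Compare each point to [257.9, 303.5]: sample 4 = 236.4 < LCL.

1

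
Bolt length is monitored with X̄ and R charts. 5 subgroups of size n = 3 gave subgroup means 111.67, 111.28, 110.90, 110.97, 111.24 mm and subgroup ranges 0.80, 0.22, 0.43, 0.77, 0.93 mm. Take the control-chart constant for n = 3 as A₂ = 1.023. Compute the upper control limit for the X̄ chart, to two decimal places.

X̄̄ = (111.67 + 111.28 + 110.90 + 110.97 + 111.24) / 5 = 556.0600 / 5 = 111.2120
R̄ = (0.80 + 0.22 + 0.43 + 0.77 + 0.93) / 5 = 3.1500 / 5 = 0.6300
UCL = X̄̄ + A₂·R̄ = 111.2120 + 1.023 × 0.6300 = 111.8565

111.86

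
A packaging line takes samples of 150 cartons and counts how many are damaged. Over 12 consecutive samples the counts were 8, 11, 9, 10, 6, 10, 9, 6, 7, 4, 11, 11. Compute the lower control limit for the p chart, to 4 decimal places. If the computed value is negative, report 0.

0.0000

p̄ = Σdᵢ / (k·n) = 102 / (12 × 150) = 0.05667
LCL = p̄ − 3·√(p̄(1−p̄)/n) = 0.05667 − 3 × 0.01888 = 0.00003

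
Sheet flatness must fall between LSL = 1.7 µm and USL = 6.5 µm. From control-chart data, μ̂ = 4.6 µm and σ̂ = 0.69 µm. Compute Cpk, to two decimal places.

0.92

Cpu = (USL − μ̂) / (3σ̂) = (6.5 − 4.6) / (3 × 0.69) = 0.9179; Cpl = (μ̂ − LSL) / (3σ̂) = (4.6 − 1.7) / (3 × 0.69) = 1.4010; Cpk = min(Cpu, Cpl) = 0.9179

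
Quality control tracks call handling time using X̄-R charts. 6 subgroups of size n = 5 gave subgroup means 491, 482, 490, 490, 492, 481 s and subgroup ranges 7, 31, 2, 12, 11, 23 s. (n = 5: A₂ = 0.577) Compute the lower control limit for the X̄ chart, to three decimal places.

X̄̄ = (491 + 482 + 490 + 490 + 492 + 481) / 6 = 2926.0000 / 6 = 487.6667
R̄ = (7 + 31 + 2 + 12 + 11 + 23) / 6 = 86.0000 / 6 = 14.3333
LCL = X̄̄ − A₂·R̄ = 487.6667 − 0.577 × 14.3333 = 479.3963

479.396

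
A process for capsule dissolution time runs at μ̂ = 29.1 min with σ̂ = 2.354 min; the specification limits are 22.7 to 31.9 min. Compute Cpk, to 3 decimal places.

Cpu = (USL − μ̂) / (3σ̂) = (31.9 − 29.1) / (3 × 2.354) = 0.3965; Cpl = (μ̂ − LSL) / (3σ̂) = (29.1 − 22.7) / (3 × 2.354) = 0.9063; Cpk = min(Cpu, Cpl) = 0.3965

0.396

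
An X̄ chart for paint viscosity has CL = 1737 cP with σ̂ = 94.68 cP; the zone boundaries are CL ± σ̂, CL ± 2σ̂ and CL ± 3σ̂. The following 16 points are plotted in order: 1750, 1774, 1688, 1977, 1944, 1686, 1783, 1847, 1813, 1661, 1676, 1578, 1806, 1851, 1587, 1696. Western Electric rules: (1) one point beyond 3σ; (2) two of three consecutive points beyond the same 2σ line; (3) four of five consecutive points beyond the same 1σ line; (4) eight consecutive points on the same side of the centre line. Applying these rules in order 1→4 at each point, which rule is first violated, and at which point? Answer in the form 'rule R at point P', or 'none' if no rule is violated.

rule 2 at point 5

Zone of each point (C = within 1σ̂, B = 1σ̂–2σ̂, A = 2σ̂–3σ̂, * = beyond 3σ̂; sign = side of CL): 1:+C, 2:+C, 3:-C, 4:+A, 5:+A, 6:-C, 7:+C, 8:+B, 9:+C, 10:-C, 11:-C, 12:-B, 13:+C, 14:+B, 15:-B, 16:-C
Rule 2 (two of three consecutive points beyond the same 2σ limit) is satisfied at point 5.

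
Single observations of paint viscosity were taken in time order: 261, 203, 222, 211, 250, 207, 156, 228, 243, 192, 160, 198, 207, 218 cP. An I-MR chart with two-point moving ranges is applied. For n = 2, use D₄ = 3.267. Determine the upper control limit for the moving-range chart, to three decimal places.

Moving ranges: 58, 19, 11, 39, 43, 51, 72, 15, 51, 32, 38, 9, 11; M̄R̄ = 449.0000 / 13 = 34.5385
UCL_MR = D₄·M̄R̄ = 3.267 × 34.5385 = 112.8372

112.837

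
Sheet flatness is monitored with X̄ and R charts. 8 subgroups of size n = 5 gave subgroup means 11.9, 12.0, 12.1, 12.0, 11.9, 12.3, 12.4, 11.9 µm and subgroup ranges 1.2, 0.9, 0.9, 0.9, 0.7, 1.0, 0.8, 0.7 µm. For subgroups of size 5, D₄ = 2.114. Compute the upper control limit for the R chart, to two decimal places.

R̄ = (1.2 + 0.9 + 0.9 + 0.9 + 0.7 + 1.0 + 0.8 + 0.7) / 8 = 7.1000 / 8 = 0.8875
UCL_R = D₄·R̄ = 2.114 × 0.8875 = 1.8762

1.88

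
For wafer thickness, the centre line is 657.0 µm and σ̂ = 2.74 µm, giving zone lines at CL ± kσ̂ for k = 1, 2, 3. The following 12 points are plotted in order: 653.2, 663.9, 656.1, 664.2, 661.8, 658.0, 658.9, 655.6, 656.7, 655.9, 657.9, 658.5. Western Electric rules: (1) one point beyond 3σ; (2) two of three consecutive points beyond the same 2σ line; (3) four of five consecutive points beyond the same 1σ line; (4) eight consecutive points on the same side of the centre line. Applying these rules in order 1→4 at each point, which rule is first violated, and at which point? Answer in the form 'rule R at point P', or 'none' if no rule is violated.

rule 2 at point 4

Zone of each point (C = within 1σ̂, B = 1σ̂–2σ̂, A = 2σ̂–3σ̂, * = beyond 3σ̂; sign = side of CL): 1:-B, 2:+A, 3:-C, 4:+A, 5:+B, 6:+C, 7:+C, 8:-C, 9:-C, 10:-C, 11:+C, 12:+C
Rule 2 (two of three consecutive points beyond the same 2σ limit) is satisfied at point 4.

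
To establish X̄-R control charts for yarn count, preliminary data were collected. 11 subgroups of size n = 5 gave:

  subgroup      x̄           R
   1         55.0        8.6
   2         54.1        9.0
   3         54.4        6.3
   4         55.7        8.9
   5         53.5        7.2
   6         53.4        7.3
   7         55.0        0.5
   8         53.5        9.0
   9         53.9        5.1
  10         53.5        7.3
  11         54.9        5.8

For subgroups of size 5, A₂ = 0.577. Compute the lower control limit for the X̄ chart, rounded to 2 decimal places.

X̄̄ = (55.0 + 54.1 + 54.4 + 55.7 + 53.5 + 53.4 + 55.0 + 53.5 + 53.9 + 53.5 + 54.9) / 11 = 596.9000 / 11 = 54.2636
R̄ = (8.6 + 9.0 + 6.3 + 8.9 + 7.2 + 7.3 + 0.5 + 9.0 + 5.1 + 7.3 + 5.8) / 11 = 75.0000 / 11 = 6.8182
LCL = X̄̄ − A₂·R̄ = 54.2636 − 0.577 × 6.8182 = 50.3295

50.33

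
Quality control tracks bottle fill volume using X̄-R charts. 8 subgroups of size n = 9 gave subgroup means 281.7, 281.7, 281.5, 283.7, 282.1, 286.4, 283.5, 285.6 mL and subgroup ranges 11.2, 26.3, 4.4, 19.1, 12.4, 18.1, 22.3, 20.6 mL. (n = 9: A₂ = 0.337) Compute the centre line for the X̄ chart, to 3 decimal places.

283.275

X̄̄ = (281.7 + 281.7 + 281.5 + 283.7 + 282.1 + 286.4 + 283.5 + 285.6) / 8 = 2266.2000 / 8 = 283.2750
CL = X̄̄ = 283.2750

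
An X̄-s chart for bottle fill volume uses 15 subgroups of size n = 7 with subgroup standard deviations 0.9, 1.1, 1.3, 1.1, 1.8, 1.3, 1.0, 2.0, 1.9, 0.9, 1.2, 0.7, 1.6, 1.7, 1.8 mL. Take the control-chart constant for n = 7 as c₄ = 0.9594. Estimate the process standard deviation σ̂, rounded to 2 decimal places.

1.41

s̄ = (0.9 + 1.1 + 1.3 + 1.1 + 1.8 + 1.3 + 1.0 + 2.0 + 1.9 + 0.9 + 1.2 + 0.7 + 1.6 + 1.7 + 1.8) / 15 = 1.3533
σ̂ = s̄ / c₄ = 1.3533 / 0.9594 = 1.4106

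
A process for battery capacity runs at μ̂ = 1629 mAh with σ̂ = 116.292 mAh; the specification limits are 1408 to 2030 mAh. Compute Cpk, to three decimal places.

Cpu = (USL − μ̂) / (3σ̂) = (2030 − 1629) / (3 × 116.292) = 1.1494; Cpl = (μ̂ − LSL) / (3σ̂) = (1629 − 1408) / (3 × 116.292) = 0.6335; Cpk = min(Cpu, Cpl) = 0.6335

0.633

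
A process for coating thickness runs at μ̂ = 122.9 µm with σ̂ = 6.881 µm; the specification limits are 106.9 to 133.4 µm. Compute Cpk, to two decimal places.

Cpu = (USL − μ̂) / (3σ̂) = (133.4 − 122.9) / (3 × 6.881) = 0.5086; Cpl = (μ̂ − LSL) / (3σ̂) = (122.9 − 106.9) / (3 × 6.881) = 0.7751; Cpk = min(Cpu, Cpl) = 0.5086

0.51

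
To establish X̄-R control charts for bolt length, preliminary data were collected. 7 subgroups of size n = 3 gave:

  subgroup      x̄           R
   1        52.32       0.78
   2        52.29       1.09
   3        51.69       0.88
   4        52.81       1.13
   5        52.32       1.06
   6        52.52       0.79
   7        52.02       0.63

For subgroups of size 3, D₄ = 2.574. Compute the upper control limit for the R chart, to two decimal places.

R̄ = (0.78 + 1.09 + 0.88 + 1.13 + 1.06 + 0.79 + 0.63) / 7 = 6.3600 / 7 = 0.9086
UCL_R = D₄·R̄ = 2.574 × 0.9086 = 2.3387

2.34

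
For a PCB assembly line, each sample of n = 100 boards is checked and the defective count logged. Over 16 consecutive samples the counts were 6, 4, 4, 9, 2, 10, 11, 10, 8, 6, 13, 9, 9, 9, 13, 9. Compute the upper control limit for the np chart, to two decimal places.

p̄ = Σdᵢ / (k·n) = 132 / (16 × 100) = 0.08250
UCL = np̄ + 3·√(np̄(1−p̄)) = 8.2500 + 3 × √(8.2500×0.91750) = 8.2500 + 3 × 2.7512 = 16.5037

16.50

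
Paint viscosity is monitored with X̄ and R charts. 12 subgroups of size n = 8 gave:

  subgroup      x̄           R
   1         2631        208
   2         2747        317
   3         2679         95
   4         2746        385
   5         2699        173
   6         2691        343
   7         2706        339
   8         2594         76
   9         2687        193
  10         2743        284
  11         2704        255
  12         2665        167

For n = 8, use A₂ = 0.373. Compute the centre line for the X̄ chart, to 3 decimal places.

X̄̄ = (2631 + 2747 + 2679 + 2746 + 2699 + 2691 + 2706 + 2594 + 2687 + 2743 + 2704 + 2665) / 12 = 32292.0000 / 12 = 2691.0000
CL = X̄̄ = 2691.0000

2691.000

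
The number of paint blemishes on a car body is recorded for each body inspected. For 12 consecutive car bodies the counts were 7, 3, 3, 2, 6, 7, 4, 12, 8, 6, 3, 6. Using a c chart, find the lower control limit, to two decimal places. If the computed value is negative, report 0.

c̄ = (7 + 3 + 3 + 2 + 6 + 7 + 4 + 12 + 8 + 6 + 3 + 6) / 12 = 67 / 12 = 5.5833
LCL = c̄ − 3√c̄ = 5.5833 − 3 × 2.3629 = -1.5054 → 0 (cannot be negative)

0.00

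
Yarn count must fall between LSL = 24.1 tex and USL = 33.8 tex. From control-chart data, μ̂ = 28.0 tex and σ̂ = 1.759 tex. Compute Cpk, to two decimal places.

0.74

Cpu = (USL − μ̂) / (3σ̂) = (33.8 − 28.0) / (3 × 1.759) = 1.0991; Cpl = (μ̂ − LSL) / (3σ̂) = (28.0 − 24.1) / (3 × 1.759) = 0.7391; Cpk = min(Cpu, Cpl) = 0.7391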